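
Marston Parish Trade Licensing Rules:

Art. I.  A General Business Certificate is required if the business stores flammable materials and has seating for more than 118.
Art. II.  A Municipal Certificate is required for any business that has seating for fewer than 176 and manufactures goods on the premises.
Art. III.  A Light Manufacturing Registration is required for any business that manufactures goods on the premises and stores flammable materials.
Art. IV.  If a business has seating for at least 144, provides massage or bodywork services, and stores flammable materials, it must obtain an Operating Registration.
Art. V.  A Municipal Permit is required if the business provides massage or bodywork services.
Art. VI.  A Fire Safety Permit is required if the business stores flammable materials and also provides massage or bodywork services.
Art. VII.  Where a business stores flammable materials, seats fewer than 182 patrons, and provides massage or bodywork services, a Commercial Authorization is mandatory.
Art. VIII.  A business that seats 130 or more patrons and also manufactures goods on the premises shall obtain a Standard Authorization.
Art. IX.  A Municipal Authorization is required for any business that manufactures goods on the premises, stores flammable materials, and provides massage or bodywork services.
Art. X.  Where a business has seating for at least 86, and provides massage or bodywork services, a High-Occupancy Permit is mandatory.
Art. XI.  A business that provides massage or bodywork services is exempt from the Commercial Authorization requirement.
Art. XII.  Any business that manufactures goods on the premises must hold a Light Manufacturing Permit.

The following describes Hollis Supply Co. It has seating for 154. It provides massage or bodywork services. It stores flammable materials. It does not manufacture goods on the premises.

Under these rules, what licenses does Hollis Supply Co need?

Fire Safety Permit, General Business Certificate, High-Occupancy Permit, Municipal Permit, Operating Registration

Art. I. stores flammable materials; seating 154 > 118 → General Business Certificate required.
Art. II. seating 154 < 176; does not manufacture goods on the premises → Municipal Certificate not required.
Art. III. does not manufacture goods on the premises; stores flammable materials → Light Manufacturing Registration not required.
Art. IV. seating 154 ≥ 144; provides massage or bodywork services; stores flammable materials → Operating Registration required.
Art. V. provides massage or bodywork services → Municipal Permit required.
Art. VI. stores flammable materials; provides massage or bodywork services → Fire Safety Permit required.
Art. VII. stores flammable materials; seating 154 < 182; provides massage or bodywork services → Commercial Authorization required.
Art. VIII. seating 154 ≥ 130; does not manufacture goods on the premises → Standard Authorization not required.
Art. IX. does not manufacture goods on the premises; stores flammable materials; provides massage or bodywork services → Municipal Authorization not required.
Art. X. seating 154 ≥ 86; provides massage or bodywork services → High-Occupancy Permit required.
Art. XI. provides massage or bodywork services → exempt from Commercial Authorization.
Art. XII. does not manufacture goods on the premises → Light Manufacturing Permit not required.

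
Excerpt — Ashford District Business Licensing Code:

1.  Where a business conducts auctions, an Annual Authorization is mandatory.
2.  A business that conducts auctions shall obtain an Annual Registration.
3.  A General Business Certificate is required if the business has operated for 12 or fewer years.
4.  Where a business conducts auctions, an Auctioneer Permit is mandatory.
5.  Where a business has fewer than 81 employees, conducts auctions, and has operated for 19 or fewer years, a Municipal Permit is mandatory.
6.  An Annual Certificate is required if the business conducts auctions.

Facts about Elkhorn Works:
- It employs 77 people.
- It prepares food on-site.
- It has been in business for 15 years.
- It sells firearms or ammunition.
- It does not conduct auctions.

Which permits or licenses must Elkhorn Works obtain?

None

1. does not conduct auctions → Annual Authorization not required.
2. does not conduct auctions → Annual Registration not required.
3. years in business 15 > 12 → General Business Certificate not required.
4. does not conduct auctions → Auctioneer Permit not required.
5. employees 77 < 81; does not conduct auctions; years in business 15 ≤ 19 → Municipal Permit not required.
6. does not conduct auctions → Annual Certificate not required.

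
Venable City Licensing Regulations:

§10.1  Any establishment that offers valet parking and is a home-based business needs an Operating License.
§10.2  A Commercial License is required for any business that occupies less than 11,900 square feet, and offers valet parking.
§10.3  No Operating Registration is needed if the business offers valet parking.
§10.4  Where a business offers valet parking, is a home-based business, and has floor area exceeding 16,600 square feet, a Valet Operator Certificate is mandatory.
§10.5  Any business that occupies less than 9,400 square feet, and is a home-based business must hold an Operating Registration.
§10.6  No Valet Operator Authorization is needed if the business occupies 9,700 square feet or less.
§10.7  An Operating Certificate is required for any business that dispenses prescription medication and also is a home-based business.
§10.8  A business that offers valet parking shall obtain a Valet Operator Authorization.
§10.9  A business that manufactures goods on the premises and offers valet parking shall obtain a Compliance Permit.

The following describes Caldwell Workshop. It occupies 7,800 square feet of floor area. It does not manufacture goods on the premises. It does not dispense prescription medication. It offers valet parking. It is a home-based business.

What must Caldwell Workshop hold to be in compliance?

Commercial License, Operating License

§10.1 offers valet parking; is a home-based business → Operating License required.
§10.2 floor area 7,800 square feet < 11,900 square feet; offers valet parking → Commercial License required.
§10.3 offers valet parking → exempt from Operating Registration.
§10.4 offers valet parking; is a home-based business; floor area 7,800 square feet ≤ 16,600 square feet → Valet Operator Certificate not required.
§10.5 floor area 7,800 square feet < 9,400 square feet; is a home-based business → Operating Registration required.
§10.6 floor area 7,800 square feet ≤ 9,700 square feet → exempt from Valet Operator Authorization.
§10.7 does not dispense prescription medication; is a home-based business → Operating Certificate not required.
§10.8 offers valet parking → Valet Operator Authorization required.
§10.9 does not manufacture goods on the premises; offers valet parking → Compliance Permit not required.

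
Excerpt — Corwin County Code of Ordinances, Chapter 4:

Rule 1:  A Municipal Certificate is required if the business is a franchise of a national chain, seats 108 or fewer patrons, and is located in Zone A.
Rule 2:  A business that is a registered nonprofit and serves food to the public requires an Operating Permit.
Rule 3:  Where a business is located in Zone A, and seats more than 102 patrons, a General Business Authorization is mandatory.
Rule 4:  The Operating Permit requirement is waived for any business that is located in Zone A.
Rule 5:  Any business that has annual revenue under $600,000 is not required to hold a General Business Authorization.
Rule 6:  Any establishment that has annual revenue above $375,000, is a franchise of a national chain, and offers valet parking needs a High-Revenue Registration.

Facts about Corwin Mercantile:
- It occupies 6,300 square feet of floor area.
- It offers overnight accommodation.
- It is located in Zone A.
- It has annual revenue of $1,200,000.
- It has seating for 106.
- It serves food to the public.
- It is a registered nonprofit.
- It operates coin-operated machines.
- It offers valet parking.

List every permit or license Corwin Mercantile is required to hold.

General Business Authorization

Rule 1: is a registered nonprofit (not: is a franchise of a national chain); seating 106 ≤ 108; is located in Zone A → Municipal Certificate not required.
Rule 2: is a registered nonprofit; serves food to the public → Operating Permit required.
Rule 3: is located in Zone A; seating 106 > 102 → General Business Authorization required.
Rule 4: is located in Zone A → exempt from Operating Permit.
Rule 5: revenue $1,200,000 ≥ $600,000 → General Business Authorization exemption does not apply.
Rule 6: revenue $1,200,000 > $375,000; is a registered nonprofit (not: is a franchise of a national chain); offers valet parking → High-Revenue Registration not required.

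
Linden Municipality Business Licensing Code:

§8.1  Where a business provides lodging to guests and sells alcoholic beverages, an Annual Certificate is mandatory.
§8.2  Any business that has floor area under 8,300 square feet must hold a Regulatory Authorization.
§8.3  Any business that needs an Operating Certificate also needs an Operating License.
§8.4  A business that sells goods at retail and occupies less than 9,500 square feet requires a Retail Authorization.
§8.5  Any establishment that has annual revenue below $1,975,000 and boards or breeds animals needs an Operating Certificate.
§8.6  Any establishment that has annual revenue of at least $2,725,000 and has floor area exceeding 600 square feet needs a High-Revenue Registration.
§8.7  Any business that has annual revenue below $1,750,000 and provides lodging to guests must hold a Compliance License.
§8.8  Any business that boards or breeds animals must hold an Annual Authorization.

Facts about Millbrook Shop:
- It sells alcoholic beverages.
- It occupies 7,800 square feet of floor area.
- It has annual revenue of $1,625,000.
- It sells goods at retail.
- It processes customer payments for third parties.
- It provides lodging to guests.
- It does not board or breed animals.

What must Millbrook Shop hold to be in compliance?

Annual Certificate, Compliance License, Regulatory Authorization, Retail Authorization

§8.1 provides lodging to guests; sells alcoholic beverages → Annual Certificate required.
§8.2 floor area 7,800 square feet < 8,300 square feet → Regulatory Authorization required.
§8.3 Operating Certificate is not required → no effect.
§8.4 sells goods at retail; floor area 7,800 square feet < 9,500 square feet → Retail Authorization required.
§8.5 revenue $1,625,000 < $1,975,000; does not board or breed animals → Operating Certificate not required.
§8.6 revenue $1,625,000 < $2,725,000; floor area 7,800 square feet > 600 square feet → High-Revenue Registration not required.
§8.7 revenue $1,625,000 < $1,750,000; provides lodging to guests → Compliance License required.
§8.8 does not board or breed animals → Annual Authorization not required.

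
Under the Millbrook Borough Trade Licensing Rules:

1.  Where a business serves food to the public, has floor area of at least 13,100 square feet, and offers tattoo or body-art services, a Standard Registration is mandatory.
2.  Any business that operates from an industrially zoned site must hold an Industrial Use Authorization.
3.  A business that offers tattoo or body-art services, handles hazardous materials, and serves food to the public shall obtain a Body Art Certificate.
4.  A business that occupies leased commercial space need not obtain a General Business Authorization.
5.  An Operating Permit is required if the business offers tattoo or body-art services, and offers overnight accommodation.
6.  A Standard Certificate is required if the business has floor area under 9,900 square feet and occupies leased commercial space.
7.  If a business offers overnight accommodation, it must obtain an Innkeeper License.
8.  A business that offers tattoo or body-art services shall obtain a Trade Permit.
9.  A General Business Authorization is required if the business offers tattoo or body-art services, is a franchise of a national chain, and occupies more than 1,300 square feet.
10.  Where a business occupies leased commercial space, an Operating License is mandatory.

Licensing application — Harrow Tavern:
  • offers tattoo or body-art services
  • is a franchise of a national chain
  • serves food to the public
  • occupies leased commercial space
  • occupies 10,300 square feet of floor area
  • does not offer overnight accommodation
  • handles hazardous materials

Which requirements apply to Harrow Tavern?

1. serves food to the public; floor area 10,300 square feet < 13,100 square feet; offers tattoo or body-art services → Standard Registration not required.
2. occupies leased commercial space (not: operates from an industrially zoned site) → Industrial Use Authorization not required.
3. offers tattoo or body-art services; handles hazardous materials; serves food to the public → Body Art Certificate required.
4. occupies leased commercial space → exempt from General Business Authorization.
5. offers tattoo or body-art services; does not offer overnight accommodation → Operating Permit not required.
6. floor area 10,300 square feet ≥ 9,900 square feet; occupies leased commercial space → Standard Certificate not required.
7. does not offer overnight accommodation → Innkeeper License not required.
8. offers tattoo or body-art services → Trade Permit required.
9. offers tattoo or body-art services; is a franchise of a national chain; floor area 10,300 square feet > 1,300 square feet → General Business Authorization required.
10. occupies leased commercial space → Operating License required.

Body Art Certificate, Operating License, Trade Permit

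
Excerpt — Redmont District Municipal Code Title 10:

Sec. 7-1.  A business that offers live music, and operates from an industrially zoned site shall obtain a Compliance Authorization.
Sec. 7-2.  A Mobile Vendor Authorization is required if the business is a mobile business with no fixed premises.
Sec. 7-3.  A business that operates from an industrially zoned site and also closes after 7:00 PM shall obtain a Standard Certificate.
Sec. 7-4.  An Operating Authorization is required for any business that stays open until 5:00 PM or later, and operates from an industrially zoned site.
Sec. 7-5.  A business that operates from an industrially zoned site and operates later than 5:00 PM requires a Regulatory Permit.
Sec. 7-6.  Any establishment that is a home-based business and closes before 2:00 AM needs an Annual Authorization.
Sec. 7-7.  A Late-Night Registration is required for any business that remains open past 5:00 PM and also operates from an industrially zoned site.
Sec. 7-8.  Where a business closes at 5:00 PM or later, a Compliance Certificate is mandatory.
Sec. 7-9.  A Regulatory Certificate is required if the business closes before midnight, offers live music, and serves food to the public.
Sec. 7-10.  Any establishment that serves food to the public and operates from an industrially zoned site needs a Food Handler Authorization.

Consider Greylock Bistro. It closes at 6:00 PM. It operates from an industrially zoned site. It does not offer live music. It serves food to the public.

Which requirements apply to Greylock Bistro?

Sec. 7-1. does not offer live music; operates from an industrially zoned site → Compliance Authorization not required.
Sec. 7-2. operates from an industrially zoned site (not: is a mobile business with no fixed premises) → Mobile Vendor Authorization not required.
Sec. 7-3. operates from an industrially zoned site; closes 6:00 PM, at/before 7:00 PM → Standard Certificate not required.
Sec. 7-4. closes 6:00 PM, after 5:00 PM; operates from an industrially zoned site → Operating Authorization required.
Sec. 7-5. operates from an industrially zoned site; closes 6:00 PM, after 5:00 PM → Regulatory Permit required.
Sec. 7-6. operates from an industrially zoned site (not: is a home-based business); closes 6:00 PM, at/before 2:00 AM → Annual Authorization not required.
Sec. 7-7. closes 6:00 PM, after 5:00 PM; operates from an industrially zoned site → Late-Night Registration required.
Sec. 7-8. closes 6:00 PM, after 5:00 PM → Compliance Certificate required.
Sec. 7-9. closes 6:00 PM, at/before midnight; does not offer live music; serves food to the public → Regulatory Certificate not required.
Sec. 7-10. serves food to the public; operates from an industrially zoned site → Food Handler Authorization required.

Compliance Certificate, Food Handler Authorization, Late-Night Registration, Operating Authorization, Regulatory Permit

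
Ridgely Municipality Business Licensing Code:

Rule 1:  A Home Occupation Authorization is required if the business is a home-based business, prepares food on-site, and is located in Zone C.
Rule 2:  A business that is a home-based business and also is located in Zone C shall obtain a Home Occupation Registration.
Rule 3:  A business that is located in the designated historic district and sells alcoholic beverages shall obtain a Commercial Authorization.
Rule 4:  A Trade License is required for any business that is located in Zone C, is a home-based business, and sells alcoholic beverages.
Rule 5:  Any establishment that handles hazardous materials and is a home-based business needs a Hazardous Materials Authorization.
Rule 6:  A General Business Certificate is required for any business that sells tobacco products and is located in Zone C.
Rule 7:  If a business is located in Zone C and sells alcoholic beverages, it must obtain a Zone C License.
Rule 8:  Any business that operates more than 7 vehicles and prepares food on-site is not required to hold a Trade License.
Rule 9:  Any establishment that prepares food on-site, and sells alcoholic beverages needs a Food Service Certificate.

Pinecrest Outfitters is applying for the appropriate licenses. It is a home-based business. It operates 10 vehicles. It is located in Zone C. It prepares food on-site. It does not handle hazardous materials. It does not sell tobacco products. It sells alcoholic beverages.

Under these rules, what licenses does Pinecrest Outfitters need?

Rule 1: is a home-based business; prepares food on-site; is located in Zone C → Home Occupation Authorization required.
Rule 2: is a home-based business; is located in Zone C → Home Occupation Registration required.
Rule 3: is located in Zone C (not: is located in the designated historic district); sells alcoholic beverages → Commercial Authorization not required.
Rule 4: is located in Zone C; is a home-based business; sells alcoholic beverages → Trade License required.
Rule 5: does not handle hazardous materials; is a home-based business → Hazardous Materials Authorization not required.
Rule 6: does not sell tobacco products; is located in Zone C → General Business Certificate not required.
Rule 7: is located in Zone C; sells alcoholic beverages → Zone C License required.
Rule 8: vehicles 10 > 7; prepares food on-site → exempt from Trade License.
Rule 9: prepares food on-site; sells alcoholic beverages → Food Service Certificate required.

Food Service Certificate, Home Occupation Authorization, Home Occupation Registration, Zone C License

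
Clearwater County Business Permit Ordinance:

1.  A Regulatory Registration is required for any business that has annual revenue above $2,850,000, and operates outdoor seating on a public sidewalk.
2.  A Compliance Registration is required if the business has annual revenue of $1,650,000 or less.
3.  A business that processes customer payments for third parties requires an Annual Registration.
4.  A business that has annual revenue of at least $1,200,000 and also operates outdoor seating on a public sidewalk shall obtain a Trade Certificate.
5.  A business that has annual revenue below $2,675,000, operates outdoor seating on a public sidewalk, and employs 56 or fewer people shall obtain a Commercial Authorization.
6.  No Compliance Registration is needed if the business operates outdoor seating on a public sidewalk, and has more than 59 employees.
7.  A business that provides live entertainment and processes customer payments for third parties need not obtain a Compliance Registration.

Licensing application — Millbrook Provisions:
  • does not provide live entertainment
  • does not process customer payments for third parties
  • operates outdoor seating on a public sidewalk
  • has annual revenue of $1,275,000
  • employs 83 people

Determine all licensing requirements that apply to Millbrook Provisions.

1. revenue $1,275,000 ≤ $2,850,000; operates outdoor seating on a public sidewalk → Regulatory Registration not required.
2. revenue $1,275,000 ≤ $1,650,000 → Compliance Registration required.
3. does not process customer payments for third parties → Annual Registration not required.
4. revenue $1,275,000 ≥ $1,200,000; operates outdoor seating on a public sidewalk → Trade Certificate required.
5. revenue $1,275,000 < $2,675,000; operates outdoor seating on a public sidewalk; employees 83 > 56 → Commercial Authorization not required.
6. operates outdoor seating on a public sidewalk; employees 83 > 59 → exempt from Compliance Registration.
7. does not provide live entertainment; does not process customer payments for third parties → Compliance Registration exemption does not apply.

Trade Certificate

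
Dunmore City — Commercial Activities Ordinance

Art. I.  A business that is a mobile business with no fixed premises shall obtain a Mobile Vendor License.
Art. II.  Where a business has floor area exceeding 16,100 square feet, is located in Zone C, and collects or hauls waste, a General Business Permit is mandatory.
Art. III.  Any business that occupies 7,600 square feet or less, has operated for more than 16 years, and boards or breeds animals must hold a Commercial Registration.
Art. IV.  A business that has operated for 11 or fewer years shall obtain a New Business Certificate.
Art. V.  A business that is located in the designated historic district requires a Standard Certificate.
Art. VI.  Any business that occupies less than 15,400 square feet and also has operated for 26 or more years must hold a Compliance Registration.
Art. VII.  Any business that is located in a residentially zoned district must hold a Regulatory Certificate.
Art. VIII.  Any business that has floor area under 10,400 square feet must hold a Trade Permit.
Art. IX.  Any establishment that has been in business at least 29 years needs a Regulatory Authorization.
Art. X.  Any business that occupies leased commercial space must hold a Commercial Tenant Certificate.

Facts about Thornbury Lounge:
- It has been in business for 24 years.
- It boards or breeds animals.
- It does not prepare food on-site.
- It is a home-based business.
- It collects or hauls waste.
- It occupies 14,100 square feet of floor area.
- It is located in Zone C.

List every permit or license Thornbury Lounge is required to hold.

None

Art. I. is a home-based business (not: is a mobile business with no fixed premises) → Mobile Vendor License not required.
Art. II. floor area 14,100 square feet ≤ 16,100 square feet; is located in Zone C; collects or hauls waste → General Business Permit not required.
Art. III. floor area 14,100 square feet > 7,600 square feet; years in business 24 > 16; boards or breeds animals → Commercial Registration not required.
Art. IV. years in business 24 > 11 → New Business Certificate not required.
Art. V. is located in Zone C (not: is located in the designated historic district) → Standard Certificate not required.
Art. VI. floor area 14,100 square feet < 15,400 square feet; years in business 24 < 26 → Compliance Registration not required.
Art. VII. is located in Zone C (not: is located in a residentially zoned district) → Regulatory Certificate not required.
Art. VIII. floor area 14,100 square feet ≥ 10,400 square feet → Trade Permit not required.
Art. IX. years in business 24 < 29 → Regulatory Authorization not required.
Art. X. is a home-based business (not: occupies leased commercial space) → Commercial Tenant Certificate not required.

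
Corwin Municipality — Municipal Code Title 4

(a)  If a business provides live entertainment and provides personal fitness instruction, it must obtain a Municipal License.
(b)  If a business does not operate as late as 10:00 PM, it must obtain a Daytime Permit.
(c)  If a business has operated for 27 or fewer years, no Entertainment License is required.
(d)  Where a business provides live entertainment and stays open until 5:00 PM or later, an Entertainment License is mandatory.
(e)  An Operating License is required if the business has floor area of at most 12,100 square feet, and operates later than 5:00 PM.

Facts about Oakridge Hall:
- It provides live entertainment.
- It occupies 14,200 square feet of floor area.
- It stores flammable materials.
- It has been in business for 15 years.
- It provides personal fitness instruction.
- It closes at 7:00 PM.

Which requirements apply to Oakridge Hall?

(a) provides live entertainment; provides personal fitness instruction → Municipal License required.
(b) closes 7:00 PM, at/before 10:00 PM → Daytime Permit required.
(c) years in business 15 ≤ 27 → exempt from Entertainment License.
(d) provides live entertainment; closes 7:00 PM, after 5:00 PM → Entertainment License required.
(e) floor area 14,200 square feet > 12,100 square feet; closes 7:00 PM, after 5:00 PM → Operating License not required.

Daytime Permit, Municipal License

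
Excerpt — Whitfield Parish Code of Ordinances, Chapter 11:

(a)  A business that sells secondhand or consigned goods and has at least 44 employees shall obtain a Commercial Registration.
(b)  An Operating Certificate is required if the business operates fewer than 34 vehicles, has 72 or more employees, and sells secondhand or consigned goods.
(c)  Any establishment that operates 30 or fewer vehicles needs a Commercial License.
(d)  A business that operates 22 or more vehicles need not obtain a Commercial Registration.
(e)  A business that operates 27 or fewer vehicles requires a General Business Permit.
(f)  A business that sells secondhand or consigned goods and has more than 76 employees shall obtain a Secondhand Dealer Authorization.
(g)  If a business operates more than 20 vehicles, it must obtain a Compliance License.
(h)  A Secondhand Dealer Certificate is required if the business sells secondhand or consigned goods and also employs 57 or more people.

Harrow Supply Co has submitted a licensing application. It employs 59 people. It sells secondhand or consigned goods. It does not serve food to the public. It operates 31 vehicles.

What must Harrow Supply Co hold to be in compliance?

Compliance License, Secondhand Dealer Certificate

(a) sells secondhand or consigned goods; employees 59 ≥ 44 → Commercial Registration required.
(b) vehicles 31 < 34; employees 59 < 72; sells secondhand or consigned goods → Operating Certificate not required.
(c) vehicles 31 > 30 → Commercial License not required.
(d) vehicles 31 ≥ 22 → exempt from Commercial Registration.
(e) vehicles 31 > 27 → General Business Permit not required.
(f) sells secondhand or consigned goods; employees 59 ≤ 76 → Secondhand Dealer Authorization not required.
(g) vehicles 31 > 20 → Compliance License required.
(h) sells secondhand or consigned goods; employees 59 ≥ 57 → Secondhand Dealer Certificate required.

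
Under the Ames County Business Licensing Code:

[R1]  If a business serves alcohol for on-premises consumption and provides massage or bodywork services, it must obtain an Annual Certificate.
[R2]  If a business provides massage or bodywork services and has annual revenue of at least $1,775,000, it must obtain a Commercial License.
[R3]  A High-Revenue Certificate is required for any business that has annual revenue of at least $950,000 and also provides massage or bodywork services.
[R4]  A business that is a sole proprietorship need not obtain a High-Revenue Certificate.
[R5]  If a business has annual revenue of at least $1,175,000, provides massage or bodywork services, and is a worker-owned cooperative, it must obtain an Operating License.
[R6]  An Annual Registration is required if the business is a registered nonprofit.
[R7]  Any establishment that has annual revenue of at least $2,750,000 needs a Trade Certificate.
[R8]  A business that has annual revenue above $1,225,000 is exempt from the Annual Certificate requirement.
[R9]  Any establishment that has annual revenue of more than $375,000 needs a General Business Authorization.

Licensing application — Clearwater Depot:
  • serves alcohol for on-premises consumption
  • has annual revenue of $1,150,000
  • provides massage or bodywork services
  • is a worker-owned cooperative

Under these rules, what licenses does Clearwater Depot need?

Annual Certificate, General Business Authorization, High-Revenue Certificate

[R1] serves alcohol for on-premises consumption; provides massage or bodywork services → Annual Certificate required.
[R2] provides massage or bodywork services; revenue $1,150,000 < $1,775,000 → Commercial License not required.
[R3] revenue $1,150,000 ≥ $950,000; provides massage or bodywork services → High-Revenue Certificate required.
[R4] is a worker-owned cooperative (not: is a sole proprietorship) → High-Revenue Certificate exemption does not apply.
[R5] revenue $1,150,000 < $1,175,000; provides massage or bodywork services; is a worker-owned cooperative → Operating License not required.
[R6] is a worker-owned cooperative (not: is a registered nonprofit) → Annual Registration not required.
[R7] revenue $1,150,000 < $2,750,000 → Trade Certificate not required.
[R8] revenue $1,150,000 ≤ $1,225,000 → Annual Certificate exemption does not apply.
[R9] revenue $1,150,000 > $375,000 → General Business Authorization required.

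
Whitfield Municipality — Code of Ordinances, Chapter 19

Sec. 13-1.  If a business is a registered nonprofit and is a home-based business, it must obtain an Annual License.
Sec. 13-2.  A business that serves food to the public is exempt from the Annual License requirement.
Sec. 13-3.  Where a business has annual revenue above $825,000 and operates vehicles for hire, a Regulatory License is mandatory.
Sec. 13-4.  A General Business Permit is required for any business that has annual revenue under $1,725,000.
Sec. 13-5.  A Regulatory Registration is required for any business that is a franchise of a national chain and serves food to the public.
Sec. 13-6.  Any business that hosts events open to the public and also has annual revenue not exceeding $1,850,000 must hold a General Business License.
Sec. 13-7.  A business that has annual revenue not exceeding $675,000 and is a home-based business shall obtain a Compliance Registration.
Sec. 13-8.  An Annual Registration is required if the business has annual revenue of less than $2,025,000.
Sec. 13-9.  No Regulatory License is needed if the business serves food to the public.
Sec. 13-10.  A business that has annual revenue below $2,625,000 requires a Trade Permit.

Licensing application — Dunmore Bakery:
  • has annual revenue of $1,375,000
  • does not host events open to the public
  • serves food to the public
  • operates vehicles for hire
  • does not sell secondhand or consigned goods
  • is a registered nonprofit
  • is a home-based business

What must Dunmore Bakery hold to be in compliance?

Annual Registration, General Business Permit, Trade Permit

Sec. 13-1. is a registered nonprofit; is a home-based business → Annual License required.
Sec. 13-2. serves food to the public → exempt from Annual License.
Sec. 13-3. revenue $1,375,000 > $825,000; operates vehicles for hire → Regulatory License required.
Sec. 13-4. revenue $1,375,000 < $1,725,000 → General Business Permit required.
Sec. 13-5. is a registered nonprofit (not: is a franchise of a national chain); serves food to the public → Regulatory Registration not required.
Sec. 13-6. does not host events open to the public; revenue $1,375,000 ≤ $1,850,000 → General Business License not required.
Sec. 13-7. revenue $1,375,000 > $675,000; is a home-based business → Compliance Registration not required.
Sec. 13-8. revenue $1,375,000 < $2,025,000 → Annual Registration required.
Sec. 13-9. serves food to the public → exempt from Regulatory License.
Sec. 13-10. revenue $1,375,000 < $2,625,000 → Trade Permit required.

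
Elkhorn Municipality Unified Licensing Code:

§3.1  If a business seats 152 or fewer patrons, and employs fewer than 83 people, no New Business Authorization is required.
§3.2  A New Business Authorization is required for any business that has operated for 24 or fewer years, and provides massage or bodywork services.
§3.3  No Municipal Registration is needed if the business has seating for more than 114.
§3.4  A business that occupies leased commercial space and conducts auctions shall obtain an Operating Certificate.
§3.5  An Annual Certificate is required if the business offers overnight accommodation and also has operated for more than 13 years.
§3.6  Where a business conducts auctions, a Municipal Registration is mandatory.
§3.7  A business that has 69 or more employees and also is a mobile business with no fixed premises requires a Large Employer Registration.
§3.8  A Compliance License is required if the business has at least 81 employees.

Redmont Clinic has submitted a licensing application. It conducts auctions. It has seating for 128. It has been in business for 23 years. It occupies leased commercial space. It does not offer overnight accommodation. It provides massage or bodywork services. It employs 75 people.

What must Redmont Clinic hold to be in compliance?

§3.1 seating 128 ≤ 152; employees 75 < 83 → exempt from New Business Authorization.
§3.2 years in business 23 ≤ 24; provides massage or bodywork services → New Business Authorization required.
§3.3 seating 128 > 114 → exempt from Municipal Registration.
§3.4 occupies leased commercial space; conducts auctions → Operating Certificate required.
§3.5 does not offer overnight accommodation; years in business 23 > 13 → Annual Certificate not required.
§3.6 conducts auctions → Municipal Registration required.
§3.7 employees 75 ≥ 69; occupies leased commercial space (not: is a mobile business with no fixed premises) → Large Employer Registration not required.
§3.8 employees 75 < 81 → Compliance License not required.

Operating Certificate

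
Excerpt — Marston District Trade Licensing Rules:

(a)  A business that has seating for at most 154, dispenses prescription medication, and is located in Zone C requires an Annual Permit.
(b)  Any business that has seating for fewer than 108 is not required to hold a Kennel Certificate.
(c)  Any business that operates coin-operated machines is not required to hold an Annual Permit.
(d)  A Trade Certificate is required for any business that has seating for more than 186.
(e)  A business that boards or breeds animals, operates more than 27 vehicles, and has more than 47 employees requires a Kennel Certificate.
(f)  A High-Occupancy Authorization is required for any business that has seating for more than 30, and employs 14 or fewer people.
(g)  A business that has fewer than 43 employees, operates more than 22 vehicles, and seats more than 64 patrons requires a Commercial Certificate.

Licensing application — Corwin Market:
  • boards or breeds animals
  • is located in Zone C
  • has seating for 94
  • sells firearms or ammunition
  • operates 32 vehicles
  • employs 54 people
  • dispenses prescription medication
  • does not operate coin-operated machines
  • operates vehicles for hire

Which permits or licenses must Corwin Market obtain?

Annual Permit

(a) seating 94 ≤ 154; dispenses prescription medication; is located in Zone C → Annual Permit required.
(b) seating 94 < 108 → exempt from Kennel Certificate.
(c) does not operate coin-operated machines → Annual Permit exemption does not apply.
(d) seating 94 ≤ 186 → Trade Certificate not required.
(e) boards or breeds animals; vehicles 32 > 27; employees 54 > 47 → Kennel Certificate required.
(f) seating 94 > 30; employees 54 > 14 → High-Occupancy Authorization not required.
(g) employees 54 ≥ 43; vehicles 32 > 22; seating 94 > 64 → Commercial Certificate not required.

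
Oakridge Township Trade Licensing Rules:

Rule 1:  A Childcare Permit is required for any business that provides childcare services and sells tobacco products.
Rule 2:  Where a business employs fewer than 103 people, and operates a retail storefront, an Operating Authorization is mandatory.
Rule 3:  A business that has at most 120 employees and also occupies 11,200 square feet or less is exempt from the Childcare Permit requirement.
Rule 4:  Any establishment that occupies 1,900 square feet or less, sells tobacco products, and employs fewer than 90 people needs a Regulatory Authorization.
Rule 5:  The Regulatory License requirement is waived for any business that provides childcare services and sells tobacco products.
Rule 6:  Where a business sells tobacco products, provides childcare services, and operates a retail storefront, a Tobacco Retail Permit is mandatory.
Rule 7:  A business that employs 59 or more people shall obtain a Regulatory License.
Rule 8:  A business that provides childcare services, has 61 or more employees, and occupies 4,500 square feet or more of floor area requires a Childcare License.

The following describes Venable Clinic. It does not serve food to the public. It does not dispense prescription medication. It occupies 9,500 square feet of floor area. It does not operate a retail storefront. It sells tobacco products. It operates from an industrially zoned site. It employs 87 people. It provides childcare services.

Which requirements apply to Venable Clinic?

Childcare License

Rule 1: provides childcare services; sells tobacco products → Childcare Permit required.
Rule 2: employees 87 < 103; does not operate a retail storefront → Operating Authorization not required.
Rule 3: employees 87 ≤ 120; floor area 9,500 square feet ≤ 11,200 square feet → exempt from Childcare Permit.
Rule 4: floor area 9,500 square feet > 1,900 square feet; sells tobacco products; employees 87 < 90 → Regulatory Authorization not required.
Rule 5: provides childcare services; sells tobacco products → exempt from Regulatory License.
Rule 6: sells tobacco products; provides childcare services; does not operate a retail storefront → Tobacco Retail Permit not required.
Rule 7: employees 87 ≥ 59 → Regulatory License required.
Rule 8: provides childcare services; employees 87 ≥ 61; floor area 9,500 square feet ≥ 4,500 square feet → Childcare License required.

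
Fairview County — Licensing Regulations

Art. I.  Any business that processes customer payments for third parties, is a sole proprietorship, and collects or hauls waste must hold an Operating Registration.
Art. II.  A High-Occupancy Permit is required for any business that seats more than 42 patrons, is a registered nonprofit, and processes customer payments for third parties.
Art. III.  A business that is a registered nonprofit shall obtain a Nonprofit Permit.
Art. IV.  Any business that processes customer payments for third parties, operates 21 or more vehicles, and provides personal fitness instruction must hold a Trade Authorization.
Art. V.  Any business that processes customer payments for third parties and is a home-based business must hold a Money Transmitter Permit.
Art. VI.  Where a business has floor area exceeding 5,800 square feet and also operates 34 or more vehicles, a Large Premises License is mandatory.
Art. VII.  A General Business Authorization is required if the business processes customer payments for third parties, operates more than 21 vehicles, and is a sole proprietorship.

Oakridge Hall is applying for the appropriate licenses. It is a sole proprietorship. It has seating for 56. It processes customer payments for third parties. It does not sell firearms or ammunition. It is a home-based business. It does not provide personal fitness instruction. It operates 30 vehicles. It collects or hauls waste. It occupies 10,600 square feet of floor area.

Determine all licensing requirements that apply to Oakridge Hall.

Art. I. processes customer payments for third parties; is a sole proprietorship; collects or hauls waste → Operating Registration required.
Art. II. seating 56 > 42; is a sole proprietorship (not: is a registered nonprofit); processes customer payments for third parties → High-Occupancy Permit not required.
Art. III. is a sole proprietorship (not: is a registered nonprofit) → Nonprofit Permit not required.
Art. IV. processes customer payments for third parties; vehicles 30 ≥ 21; does not provide personal fitness instruction → Trade Authorization not required.
Art. V. processes customer payments for third parties; is a home-based business → Money Transmitter Permit required.
Art. VI. floor area 10,600 square feet > 5,800 square feet; vehicles 30 < 34 → Large Premises License not required.
Art. VII. processes customer payments for third parties; vehicles 30 > 21; is a sole proprietorship → General Business Authorization required.

General Business Authorization, Money Transmitter Permit, Operating Registration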